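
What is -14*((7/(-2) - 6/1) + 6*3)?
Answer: -119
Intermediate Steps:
-14*((7/(-2) - 6/1) + 6*3) = -14*((7*(-½) - 6*1) + 18) = -14*((-7/2 - 6) + 18) = -14*(-19/2 + 18) = -14*17/2 = -119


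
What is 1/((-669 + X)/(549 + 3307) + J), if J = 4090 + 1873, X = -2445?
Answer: 1928/11495107 ≈ 0.00016772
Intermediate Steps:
J = 5963
1/((-669 + X)/(549 + 3307) + J) = 1/((-669 - 2445)/(549 + 3307) + 5963) = 1/(-3114/3856 + 5963) = 1/(-3114*1/3856 + 5963) = 1/(-1557/1928 + 5963) = 1/(11495107/1928) = 1928/11495107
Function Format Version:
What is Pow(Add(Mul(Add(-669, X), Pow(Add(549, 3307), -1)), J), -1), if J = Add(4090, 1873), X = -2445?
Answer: Rational(1928, 11495107) ≈ 0.00016772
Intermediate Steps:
J = 5963
Pow(Add(Mul(Add(-669, X), Pow(Add(549, 3307), -1)), J), -1) = Pow(Add(Mul(Add(-669, -2445), Pow(Add(549, 3307), -1)), 5963), -1) = Pow(Add(Mul(-3114, Pow(3856, -1)), 5963), -1) = Pow(Add(Mul(-3114, Rational(1, 3856)), 5963), -1) = Pow(Add(Rational(-1557, 1928), 5963), -1) = Pow(Rational(11495107, 1928), -1) = Rational(1928, 11495107)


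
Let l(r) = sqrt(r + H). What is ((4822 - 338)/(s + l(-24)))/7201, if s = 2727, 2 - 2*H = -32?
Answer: 160893/704611786 - 59*I*sqrt(7)/704611786 ≈ 0.00022834 - 2.2154e-7*I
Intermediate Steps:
H = 17 (H = 1 - 1/2*(-32) = 1 + 16 = 17)
l(r) = sqrt(17 + r) (l(r) = sqrt(r + 17) = sqrt(17 + r))
((4822 - 338)/(s + l(-24)))/7201 = ((4822 - 338)/(2727 + sqrt(17 - 24)))/7201 = (4484/(2727 + sqrt(-7)))*(1/7201) = (4484/(2727 + I*sqrt(7)))*(1/7201) = 236/(379*(2727 + I*sqrt(7)))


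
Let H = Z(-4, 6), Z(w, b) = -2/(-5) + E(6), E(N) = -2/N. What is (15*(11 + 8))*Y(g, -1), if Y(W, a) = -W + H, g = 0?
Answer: 19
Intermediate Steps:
Z(w, b) = 1/15 (Z(w, b) = -2/(-5) - 2/6 = -2*(-⅕) - 2*⅙ = ⅖ - ⅓ = 1/15)
H = 1/15 ≈ 0.066667
Y(W, a) = 1/15 - W (Y(W, a) = -W + 1/15 = 1/15 - W)
(15*(11 + 8))*Y(g, -1) = (15*(11 + 8))*(1/15 - 1*0) = (15*19)*(1/15 + 0) = 285*(1/15) = 19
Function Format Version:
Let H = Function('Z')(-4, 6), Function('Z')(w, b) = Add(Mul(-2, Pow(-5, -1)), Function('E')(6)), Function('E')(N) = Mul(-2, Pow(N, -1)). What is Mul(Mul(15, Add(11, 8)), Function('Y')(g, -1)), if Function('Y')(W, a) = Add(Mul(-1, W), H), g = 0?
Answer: 19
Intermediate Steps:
Function('Z')(w, b) = Rational(1, 15) (Function('Z')(w, b) = Add(Mul(-2, Pow(-5, -1)), Mul(-2, Pow(6, -1))) = Add(Mul(-2, Rational(-1, 5)), Mul(-2, Rational(1, 6))) = Add(Rational(2, 5), Rational(-1, 3)) = Rational(1, 15))
H = Rational(1, 15) ≈ 0.066667
Function('Y')(W, a) = Add(Rational(1, 15), Mul(-1, W)) (Function('Y')(W, a) = Add(Mul(-1, W), Rational(1, 15)) = Add(Rational(1, 15), Mul(-1, W)))
Mul(Mul(15, Add(11, 8)), Function('Y')(g, -1)) = Mul(Mul(15, Add(11, 8)), Add(Rational(1, 15), Mul(-1, 0))) = Mul(Mul(15, 19), Add(Rational(1, 15), 0)) = Mul(285, Rational(1, 15)) = 19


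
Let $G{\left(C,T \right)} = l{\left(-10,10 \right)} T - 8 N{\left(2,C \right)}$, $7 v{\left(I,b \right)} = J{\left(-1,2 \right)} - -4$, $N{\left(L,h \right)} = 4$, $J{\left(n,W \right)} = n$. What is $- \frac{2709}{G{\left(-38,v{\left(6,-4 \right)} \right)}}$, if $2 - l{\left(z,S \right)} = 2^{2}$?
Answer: $\frac{18963}{230} \approx 82.448$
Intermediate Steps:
$l{\left(z,S \right)} = -2$ ($l{\left(z,S \right)} = 2 - 2^{2} = 2 - 4 = -2$)
$v{\left(I,b \right)} = \frac{3}{7}$ ($v{\left(I,b \right)} = \frac{-1 - -4}{7} = \frac{-1 + 4}{7} = \frac{1}{7} \cdot 3 = \frac{3}{7}$)
$G{\left(C,T \right)} = -32 - 2 T$ ($G{\left(C,T \right)} = - 2 T - 32 = -32 - 2 T$)
$- \frac{2709}{G{\left(-38,v{\left(6,-4 \right)} \right)}} = - \frac{2709}{-32 - \frac{6}{7}} = - \frac{2709}{- \frac{230}{7}} = \left(-2709\right) \left(- \frac{7}{230}\right) = \frac{18963}{230}$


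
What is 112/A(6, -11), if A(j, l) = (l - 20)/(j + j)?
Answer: -1344/31 ≈ -43.355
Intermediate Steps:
A(j, l) = (-20 + l)/(2*j) (A(j, l) = (-20 + l)/((2*j)) = (-20 + l)*(1/(2*j)) = (-20 + l)/(2*j))
112/A(6, -11) = 112/((1/2)*(-20 - 11)/6) = 112/((1/2)*(1/6)*(-31)) = 112/(-31/12) = -12/31*112 = -1344/31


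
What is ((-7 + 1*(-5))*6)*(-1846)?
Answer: 132912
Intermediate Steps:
((-7 + 1*(-5))*6)*(-1846) = ((-7 - 5)*6)*(-1846) = -12*6*(-1846) = -72*(-1846) = 132912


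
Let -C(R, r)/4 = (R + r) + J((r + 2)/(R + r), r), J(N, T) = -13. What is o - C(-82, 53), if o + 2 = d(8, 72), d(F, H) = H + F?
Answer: -90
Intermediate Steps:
d(F, H) = F + H
o = 78 (o = -2 + (8 + 72) = -2 + 80 = 78)
C(R, r) = 52 - 4*R - 4*r (C(R, r) = -4*((R + r) - 13) = -4*(-13 + R + r) = 52 - 4*R - 4*r)
o - C(-82, 53) = 78 - (52 - 4*(-82) - 4*53) = 78 - (52 + 328 - 212) = 78 - 1*168 = 78 - 168 = -90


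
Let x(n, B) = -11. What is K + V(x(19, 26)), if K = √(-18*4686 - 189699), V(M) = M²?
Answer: 121 + I*√274047 ≈ 121.0 + 523.5*I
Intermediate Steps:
K = I*√274047 (K = √(-84348 - 189699) = √(-274047) = I*√274047 ≈ 523.5*I)
K + V(x(19, 26)) = I*√274047 + (-11)² = I*√274047 + 121 = 121 + I*√274047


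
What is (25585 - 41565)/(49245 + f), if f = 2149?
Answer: -7990/25697 ≈ -0.31093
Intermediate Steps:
(25585 - 41565)/(49245 + f) = (25585 - 41565)/(49245 + 2149) = -15980/51394 = -15980*1/51394 = -7990/25697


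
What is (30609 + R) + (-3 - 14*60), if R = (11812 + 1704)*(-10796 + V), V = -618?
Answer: -154241858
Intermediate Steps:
R = -154271624 (R = (11812 + 1704)*(-10796 - 618) = 13516*(-11414) = -154271624)
(30609 + R) + (-3 - 14*60) = (30609 - 154271624) + (-3 - 14*60) = -154241015 + (-3 - 840) = -154241015 - 843 = -154241858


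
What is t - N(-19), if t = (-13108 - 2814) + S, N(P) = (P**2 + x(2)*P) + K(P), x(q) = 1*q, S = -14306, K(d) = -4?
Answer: -30547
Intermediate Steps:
x(q) = q
N(P) = -4 + P**2 + 2*P (N(P) = (P**2 + 2*P) - 4 = -4 + P**2 + 2*P)
t = -30228 (t = (-13108 - 2814) - 14306 = -15922 - 14306 = -30228)
t - N(-19) = -30228 - (-4 + (-19)**2 + 2*(-19)) = -30228 - (-4 + 361 - 38) = -30228 - 1*319 = -30228 - 319 = -30547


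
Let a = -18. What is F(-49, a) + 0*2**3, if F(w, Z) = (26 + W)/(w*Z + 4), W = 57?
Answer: 83/886 ≈ 0.093679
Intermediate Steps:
F(w, Z) = 83/(4 + Z*w) (F(w, Z) = (26 + 57)/(w*Z + 4) = 83/(Z*w + 4) = 83/(4 + Z*w))
F(-49, a) + 0*2**3 = 83/(4 - 18*(-49)) + 0*2**3 = 83/(4 + 882) + 0*8 = 83/886 + 0 = 83/886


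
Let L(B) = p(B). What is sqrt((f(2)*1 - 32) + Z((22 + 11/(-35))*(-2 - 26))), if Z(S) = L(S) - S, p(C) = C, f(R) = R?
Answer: I*sqrt(30) ≈ 5.4772*I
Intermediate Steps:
L(B) = B
Z(S) = 0 (Z(S) = S - S = 0)
sqrt((f(2)*1 - 32) + Z((22 + 11/(-35))*(-2 - 26))) = sqrt((2*1 - 32) + 0) = sqrt((2 - 32) + 0) = sqrt(-30 + 0) = sqrt(-30) = I*sqrt(30)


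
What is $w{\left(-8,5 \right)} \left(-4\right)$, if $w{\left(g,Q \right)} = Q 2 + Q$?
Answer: $-60$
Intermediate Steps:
$w{\left(g,Q \right)} = 3 Q$ ($w{\left(g,Q \right)} = 2 Q + Q = 3 Q$)
$w{\left(-8,5 \right)} \left(-4\right) = 3 \cdot 5 \left(-4\right) = 15 \left(-4\right) = -60$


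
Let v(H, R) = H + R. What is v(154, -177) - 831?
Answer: -854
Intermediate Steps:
v(154, -177) - 831 = (154 - 177) - 831 = -23 - 831 = -854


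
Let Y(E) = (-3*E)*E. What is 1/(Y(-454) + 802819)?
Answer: 1/184471 ≈ 5.4209e-6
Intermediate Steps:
Y(E) = -3*E²
1/(Y(-454) + 802819) = 1/(-3*(-454)² + 802819) = 1/(-3*206116 + 802819) = 1/(-618348 + 802819) = 1/184471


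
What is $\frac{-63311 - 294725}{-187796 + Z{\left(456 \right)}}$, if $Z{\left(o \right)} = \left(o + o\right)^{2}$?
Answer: $- \frac{4711}{8473} \approx -0.556$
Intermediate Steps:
$Z{\left(o \right)} = 4 o^{2}$ ($Z{\left(o \right)} = \left(2 o\right)^{2} = 4 o^{2}$)
$\frac{-63311 - 294725}{-187796 + Z{\left(456 \right)}} = \frac{-63311 - 294725}{-187796 + 4 \cdot 456^{2}} = - \frac{358036}{-187796 + 4 \cdot 207936} = - \frac{358036}{-187796 + 831744} = - \frac{358036}{643948} = \left(-358036\right) \frac{1}{643948} = - \frac{4711}{8473}$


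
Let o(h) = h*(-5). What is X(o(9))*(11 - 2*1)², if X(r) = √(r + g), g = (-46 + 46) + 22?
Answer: 81*I*√23 ≈ 388.46*I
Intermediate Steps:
o(h) = -5*h
g = 22 (g = 0 + 22 = 22)
X(r) = √(22 + r) (X(r) = √(r + 22) = √(22 + r))
X(o(9))*(11 - 2*1)² = √(22 - 5*9)*(11 - 2*1)² = √(22 - 45)*(11 - 2)² = √(-23)*9² = (I*√23)*81 = 81*I*√23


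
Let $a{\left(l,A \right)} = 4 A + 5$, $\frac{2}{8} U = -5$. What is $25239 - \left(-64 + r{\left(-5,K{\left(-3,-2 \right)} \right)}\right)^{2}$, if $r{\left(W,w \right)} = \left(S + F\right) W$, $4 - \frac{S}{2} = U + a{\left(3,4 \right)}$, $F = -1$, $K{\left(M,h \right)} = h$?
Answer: $17318$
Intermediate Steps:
$U = -20$ ($U = 4 \left(-5\right) = -20$)
$a{\left(l,A \right)} = 5 + 4 A$
$S = 6$ ($S = 8 - 2 \left(-20 + \left(5 + 4 \cdot 4\right)\right) = 8 - 2 \left(-20 + \left(5 + 16\right)\right) = 8 - 2 \left(-20 + 21\right) = 8 - 2 = 6$)
$r{\left(W,w \right)} = 5 W$ ($r{\left(W,w \right)} = \left(6 - 1\right) W = 5 W$)
$25239 - \left(-64 + r{\left(-5,K{\left(-3,-2 \right)} \right)}\right)^{2} = 25239 - \left(-64 + 5 \left(-5\right)\right)^{2} = 25239 - \left(-64 - 25\right)^{2} = 25239 - \left(-89\right)^{2} = 25239 - 7921 = 17318$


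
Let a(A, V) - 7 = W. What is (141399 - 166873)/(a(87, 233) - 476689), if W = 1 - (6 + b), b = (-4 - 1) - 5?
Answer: 25474/476677 ≈ 0.053441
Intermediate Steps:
b = -10 (b = -5 - 5 = -10)
W = 5 (W = 1 - (6 - 10) = 1 - 1*(-4) = 1 + 4 = 5)
a(A, V) = 12 (a(A, V) = 7 + 5 = 12)
(141399 - 166873)/(a(87, 233) - 476689) = (141399 - 166873)/(12 - 476689) = -25474/(-476677) = -25474*(-1/476677) = 25474/476677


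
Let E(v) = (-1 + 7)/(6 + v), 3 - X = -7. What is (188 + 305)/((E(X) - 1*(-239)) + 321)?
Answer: 3944/4483 ≈ 0.87977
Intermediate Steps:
X = 10 (X = 3 - 1*(-7) = 3 + 7 = 10)
E(v) = 6/(6 + v)
(188 + 305)/((E(X) - 1*(-239)) + 321) = (188 + 305)/((6/(6 + 10) - 1*(-239)) + 321) = 493/((6/16 + 239) + 321) = 493/((6*(1/16) + 239) + 321) = 493/((3/8 + 239) + 321) = 493/(1915/8 + 321) = 493/(4483/8) = 493*(8/4483) = 3944/4483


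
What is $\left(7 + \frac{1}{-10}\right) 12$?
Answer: $\frac{414}{5} \approx 82.8$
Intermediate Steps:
$\left(7 + \frac{1}{-10}\right) 12 = \left(7 - \frac{1}{10}\right) 12 = \frac{69}{10} \cdot 12 = \frac{414}{5}$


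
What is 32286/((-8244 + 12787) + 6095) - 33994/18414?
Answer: 2156354/1813779 ≈ 1.1889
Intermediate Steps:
32286/((-8244 + 12787) + 6095) - 33994/18414 = 32286/(4543 + 6095) - 33994*1/18414 = 32286/10638 - 16997/9207 = 32286*(1/10638) - 16997/9207 = 5381/1773 - 16997/9207 = 2156354/1813779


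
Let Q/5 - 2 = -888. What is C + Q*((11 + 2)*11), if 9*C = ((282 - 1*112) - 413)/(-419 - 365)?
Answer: -496656133/784 ≈ -6.3349e+5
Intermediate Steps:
Q = -4430 (Q = 10 + 5*(-888) = 10 - 4440 = -4430)
C = 27/784 (C = (((282 - 1*112) - 413)/(-419 - 365))/9 = (((282 - 112) - 413)/(-784))/9 = ((170 - 413)*(-1/784))/9 = (-243*(-1/784))/9 = (⅑)*(243/784) = 27/784 ≈ 0.034439)
C + Q*((11 + 2)*11) = 27/784 - 4430*(11 + 2)*11 = 27/784 - 57590*11 = 27/784 - 4430*143 = 27/784 - 633490 = -496656133/784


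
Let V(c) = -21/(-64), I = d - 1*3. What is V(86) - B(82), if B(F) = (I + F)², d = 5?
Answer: -451563/64 ≈ -7055.7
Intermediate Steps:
I = 2 (I = 5 - 1*3 = 5 - 3 = 2)
B(F) = (2 + F)²
V(c) = 21/64 (V(c) = -21*(-1/64) = 21/64)
V(86) - B(82) = 21/64 - (2 + 82)² = 21/64 - 1*84² = 21/64 - 1*7056 = 21/64 - 7056 = -451563/64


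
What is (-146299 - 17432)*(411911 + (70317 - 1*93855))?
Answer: -63588699663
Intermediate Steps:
(-146299 - 17432)*(411911 + (70317 - 1*93855)) = -163731*(411911 + (70317 - 93855)) = -163731*(411911 - 23538) = -163731*388373 = -63588699663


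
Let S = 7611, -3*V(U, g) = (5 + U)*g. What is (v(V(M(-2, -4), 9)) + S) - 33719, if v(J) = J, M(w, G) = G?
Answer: -26111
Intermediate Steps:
V(U, g) = -g*(5 + U)/3 (V(U, g) = -(5 + U)*g/3 = -g*(5 + U)/3)
(v(V(M(-2, -4), 9)) + S) - 33719 = (-⅓*9*(5 - 4) + 7611) - 33719 = (-⅓*9*1 + 7611) - 33719 = (-3 + 7611) - 33719 = 7608 - 33719 = -26111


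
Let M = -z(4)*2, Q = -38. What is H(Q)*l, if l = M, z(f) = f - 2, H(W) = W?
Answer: 152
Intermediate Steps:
z(f) = -2 + f
M = -4 (M = -(-2 + 4)*2 = -1*2*2 = -2*2 = -4)
l = -4
H(Q)*l = -38*(-4) = 152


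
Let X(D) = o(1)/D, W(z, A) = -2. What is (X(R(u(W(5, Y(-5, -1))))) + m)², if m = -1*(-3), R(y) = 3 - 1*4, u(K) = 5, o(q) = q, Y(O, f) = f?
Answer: 4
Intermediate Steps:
R(y) = -1 (R(y) = 3 - 4 = -1)
X(D) = 1/D
m = 3
(X(R(u(W(5, Y(-5, -1))))) + m)² = (1/(-1) + 3)² = (-1 + 3)² = 2² = 4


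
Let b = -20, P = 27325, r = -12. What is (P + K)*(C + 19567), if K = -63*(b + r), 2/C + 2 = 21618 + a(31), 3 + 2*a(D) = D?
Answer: 6209057507146/10815 ≈ 5.7412e+8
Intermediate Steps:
a(D) = -3/2 + D/2
C = 1/10815 (C = 2/(-2 + (21618 + (-3/2 + (½)*31))) = 2/(-2 + (21618 + (-3/2 + 31/2))) = 2/(-2 + (21618 + 14)) = 2/(-2 + 21632) = 2/21630 = 2*(1/21630) = 1/10815 ≈ 9.2464e-5)
K = 2016 (K = -63*(-20 - 12) = -63*(-32) = 2016)
(P + K)*(C + 19567) = (27325 + 2016)*(1/10815 + 19567) = 29341*(211617106/10815) = 6209057507146/10815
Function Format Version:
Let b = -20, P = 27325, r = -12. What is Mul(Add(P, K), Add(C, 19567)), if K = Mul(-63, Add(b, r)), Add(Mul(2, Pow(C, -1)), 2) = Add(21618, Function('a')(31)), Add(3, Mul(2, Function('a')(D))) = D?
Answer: Rational(6209057507146, 10815) ≈ 5.7412e+8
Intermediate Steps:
Function('a')(D) = Add(Rational(-3, 2), Mul(Rational(1, 2), D))
C = Rational(1, 10815) (C = Mul(2, Pow(Add(-2, Add(21618, Add(Rational(-3, 2), Mul(Rational(1, 2), 31)))), -1)) = Mul(2, Pow(Add(-2, Add(21618, Add(Rational(-3, 2), Rational(31, 2)))), -1)) = Mul(2, Pow(Add(-2, Add(21618, 14)), -1)) = Mul(2, Pow(Add(-2, 21632), -1)) = Mul(2, Pow(21630, -1)) = Mul(2, Rational(1, 21630)) = Rational(1, 10815) ≈ 9.2464e-5)
K = 2016 (K = Mul(-63, Add(-20, -12)) = Mul(-63, -32) = 2016)
Mul(Add(P, K), Add(C, 19567)) = Mul(Add(27325, 2016), Add(Rational(1, 10815), 19567)) = Mul(29341, Rational(211617106, 10815)) = Rational(6209057507146, 10815)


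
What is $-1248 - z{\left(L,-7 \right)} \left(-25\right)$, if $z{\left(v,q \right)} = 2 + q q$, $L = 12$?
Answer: $27$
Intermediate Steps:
$z{\left(v,q \right)} = 2 + q^{2}$
$-1248 - z{\left(L,-7 \right)} \left(-25\right) = -1248 - \left(2 + \left(-7\right)^{2}\right) \left(-25\right) = -1248 - \left(2 + 49\right) \left(-25\right) = -1248 - 51 \left(-25\right) = -1248 - -1275 = -1248 + 1275 = 27$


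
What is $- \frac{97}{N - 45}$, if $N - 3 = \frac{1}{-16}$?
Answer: $\frac{1552}{673} \approx 2.3061$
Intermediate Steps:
$N = \frac{47}{16}$ ($N = 3 + \frac{1}{-16} = 3 - \frac{1}{16} = \frac{47}{16} \approx 2.9375$)
$- \frac{97}{N - 45} = - \frac{97}{\frac{47}{16} - 45} = - \frac{97}{- \frac{673}{16}} = \left(-97\right) \left(- \frac{16}{673}\right) = \frac{1552}{673}$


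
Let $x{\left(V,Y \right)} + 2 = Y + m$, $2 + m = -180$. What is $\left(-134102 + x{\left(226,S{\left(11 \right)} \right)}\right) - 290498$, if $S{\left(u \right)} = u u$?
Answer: $-424663$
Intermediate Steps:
$m = -182$ ($m = -2 - 180 = -182$)
$S{\left(u \right)} = u^{2}$
$x{\left(V,Y \right)} = -184 + Y$ ($x{\left(V,Y \right)} = -2 + \left(Y - 182\right) = -2 + \left(-182 + Y\right) = -184 + Y$)
$\left(-134102 + x{\left(226,S{\left(11 \right)} \right)}\right) - 290498 = \left(-134102 - \left(184 - 11^{2}\right)\right) - 290498 = \left(-134102 + \left(-184 + 121\right)\right) - 290498 = \left(-134102 - 63\right) - 290498 = -134165 - 290498 = -424663$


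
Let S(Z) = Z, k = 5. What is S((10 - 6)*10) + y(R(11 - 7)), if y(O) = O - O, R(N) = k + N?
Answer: 40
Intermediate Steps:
R(N) = 5 + N
y(O) = 0
S((10 - 6)*10) + y(R(11 - 7)) = (10 - 6)*10 + 0 = 4*10 + 0 = 40 + 0 = 40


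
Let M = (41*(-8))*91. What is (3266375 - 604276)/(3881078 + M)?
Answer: 2662099/3851230 ≈ 0.69123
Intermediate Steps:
M = -29848 (M = -328*91 = -29848)
(3266375 - 604276)/(3881078 + M) = (3266375 - 604276)/(3881078 - 29848) = 2662099/3851230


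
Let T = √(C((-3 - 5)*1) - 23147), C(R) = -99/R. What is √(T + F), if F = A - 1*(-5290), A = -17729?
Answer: √(-49756 + I*√370154)/2 ≈ 0.68187 + 111.53*I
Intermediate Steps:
F = -12439 (F = -17729 - 1*(-5290) = -17729 + 5290 = -12439)
T = I*√370154/4 (T = √(-99/(-3 - 5) - 23147) = √(-99/((-8*1)) - 23147) = √(-99/(-8) - 23147) = √(-99*(-⅛) - 23147) = √(99/8 - 23147) = √(-185077/8) = I*√370154/4 ≈ 152.1*I)
√(T + F) = √(I*√370154/4 - 12439) = √(-12439 + I*√370154/4)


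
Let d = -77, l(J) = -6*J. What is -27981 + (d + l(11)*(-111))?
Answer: -20732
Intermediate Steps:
-27981 + (d + l(11)*(-111)) = -27981 + (-77 - 6*11*(-111)) = -27981 + (-77 - 66*(-111)) = -27981 + (-77 + 7326) = -27981 + 7249 = -20732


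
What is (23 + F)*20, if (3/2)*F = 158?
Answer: 7700/3 ≈ 2566.7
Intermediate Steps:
F = 316/3 (F = (⅔)*158 = 316/3 ≈ 105.33)
(23 + F)*20 = (23 + 316/3)*20 = (385/3)*20 = 7700/3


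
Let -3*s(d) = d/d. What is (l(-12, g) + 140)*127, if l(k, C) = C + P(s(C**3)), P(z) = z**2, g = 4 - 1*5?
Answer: 159004/9 ≈ 17667.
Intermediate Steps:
g = -1 (g = 4 - 5 = -1)
s(d) = -1/3 (s(d) = -d/(3*d) = -1/3*1 = -1/3)
l(k, C) = 1/9 + C (l(k, C) = C + (-1/3)**2 = C + 1/9 = 1/9 + C)
(l(-12, g) + 140)*127 = ((1/9 - 1) + 140)*127 = (-8/9 + 140)*127 = (1252/9)*127 = 159004/9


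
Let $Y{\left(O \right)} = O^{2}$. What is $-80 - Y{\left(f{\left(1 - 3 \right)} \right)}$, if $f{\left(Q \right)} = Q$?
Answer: $-84$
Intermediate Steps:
$-80 - Y{\left(f{\left(1 - 3 \right)} \right)} = -80 - \left(1 - 3\right)^{2} = -80 - \left(-2\right)^{2} = -80 - 4 = -84$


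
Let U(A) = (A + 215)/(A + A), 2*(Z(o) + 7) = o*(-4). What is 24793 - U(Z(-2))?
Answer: 74485/3 ≈ 24828.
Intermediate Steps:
Z(o) = -7 - 2*o (Z(o) = -7 + (o*(-4))/2 = -7 + (-4*o)/2 = -7 - 2*o)
U(A) = (215 + A)/(2*A) (U(A) = (215 + A)/((2*A)) = (215 + A)*(1/(2*A)) = (215 + A)/(2*A))
24793 - U(Z(-2)) = 24793 - (215 + (-7 - 2*(-2)))/(2*(-7 - 2*(-2))) = 24793 - (215 + (-7 + 4))/(2*(-7 + 4)) = 24793 - (215 - 3)/(2*(-3)) = 24793 - (-1)*212/(2*3) = 24793 - 1*(-106/3) = 24793 + 106/3 = 74485/3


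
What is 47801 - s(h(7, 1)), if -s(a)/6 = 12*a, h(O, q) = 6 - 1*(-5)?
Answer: 48593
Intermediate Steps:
h(O, q) = 11 (h(O, q) = 6 + 5 = 11)
s(a) = -72*a
47801 - s(h(7, 1)) = 47801 - (-72)*11 = 47801 - 1*(-792) = 47801 + 792 = 48593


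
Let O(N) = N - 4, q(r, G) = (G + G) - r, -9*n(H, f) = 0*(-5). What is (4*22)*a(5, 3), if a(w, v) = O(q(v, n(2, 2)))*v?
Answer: -1848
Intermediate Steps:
n(H, f) = 0 (n(H, f) = -0*(-5) = -⅑*0 = 0)
q(r, G) = -r + 2*G (q(r, G) = 2*G - r = -r + 2*G)
O(N) = -4 + N
a(w, v) = v*(-4 - v) (a(w, v) = (-4 + (-v + 2*0))*v = (-4 + (-v + 0))*v = (-4 - v)*v = v*(-4 - v))
(4*22)*a(5, 3) = (4*22)*(-1*3*(4 + 3)) = 88*(-1*3*7) = 88*(-21) = -1848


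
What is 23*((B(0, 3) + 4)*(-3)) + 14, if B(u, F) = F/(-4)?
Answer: -841/4 ≈ -210.25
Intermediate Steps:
B(u, F) = -F/4 (B(u, F) = F*(-¼) = -F/4)
23*((B(0, 3) + 4)*(-3)) + 14 = 23*((-¼*3 + 4)*(-3)) + 14 = 23*((-¾ + 4)*(-3)) + 14 = 23*((13/4)*(-3)) + 14 = 23*(-39/4) + 14 = -897/4 + 14 = -841/4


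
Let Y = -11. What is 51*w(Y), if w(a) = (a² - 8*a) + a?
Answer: 10098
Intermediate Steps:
w(a) = a² - 7*a
51*w(Y) = 51*(-11*(-7 - 11)) = 51*(-11*(-18)) = 51*198 = 10098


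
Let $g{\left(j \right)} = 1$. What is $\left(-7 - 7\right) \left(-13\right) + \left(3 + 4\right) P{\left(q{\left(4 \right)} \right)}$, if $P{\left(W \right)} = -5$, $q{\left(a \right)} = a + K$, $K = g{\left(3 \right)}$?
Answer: $147$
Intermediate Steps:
$K = 1$
$q{\left(a \right)} = 1 + a$ ($q{\left(a \right)} = a + 1 = 1 + a$)
$\left(-7 - 7\right) \left(-13\right) + \left(3 + 4\right) P{\left(q{\left(4 \right)} \right)} = \left(-7 - 7\right) \left(-13\right) + \left(3 + 4\right) \left(-5\right) = \left(-14\right) \left(-13\right) + 7 \left(-5\right) = 182 - 35 = 147$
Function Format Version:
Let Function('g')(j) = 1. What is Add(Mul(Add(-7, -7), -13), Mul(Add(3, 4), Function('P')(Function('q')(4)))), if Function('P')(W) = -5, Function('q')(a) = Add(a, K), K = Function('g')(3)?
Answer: 147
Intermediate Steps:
K = 1
Function('q')(a) = Add(1, a) (Function('q')(a) = Add(a, 1) = Add(1, a))
Add(Mul(Add(-7, -7), -13), Mul(Add(3, 4), Function('P')(Function('q')(4)))) = Add(Mul(Add(-7, -7), -13), Mul(Add(3, 4), -5)) = Add(Mul(-14, -13), Mul(7, -5)) = Add(182, -35) = 147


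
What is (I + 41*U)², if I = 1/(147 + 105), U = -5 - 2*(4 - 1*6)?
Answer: 106729561/63504 ≈ 1680.7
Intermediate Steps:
U = -1 (U = -5 - 2*(4 - 6) = -5 - 2*(-2) = -5 + 4 = -1)
I = 1/252 ≈ 0.0039683
(I + 41*U)² = (1/252 + 41*(-1))² = (1/252 - 41)² = (-10331/252)² = 106729561/63504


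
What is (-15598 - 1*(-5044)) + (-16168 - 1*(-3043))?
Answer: -23679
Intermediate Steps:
(-15598 - 1*(-5044)) + (-16168 - 1*(-3043)) = (-15598 + 5044) + (-16168 + 3043) = -10554 - 13125 = -23679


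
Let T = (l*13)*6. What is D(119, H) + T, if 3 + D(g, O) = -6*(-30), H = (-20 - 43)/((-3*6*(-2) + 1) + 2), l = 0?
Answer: 177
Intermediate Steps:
T = 0 (T = (0*13)*6 = 0*6 = 0)
H = -21/13 (H = -63/((-18*(-2) + 1) + 2) = -63/((36 + 1) + 2) = -63/(37 + 2) = -63/39 = -63*1/39 = -21/13 ≈ -1.6154)
D(g, O) = 177 (D(g, O) = -3 - 6*(-30) = -3 + 180 = 177)
D(119, H) + T = 177 + 0 = 177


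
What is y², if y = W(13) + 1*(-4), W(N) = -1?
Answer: 25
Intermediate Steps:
y = -5 (y = -1 + 1*(-4) = -1 - 4 = -5)
y² = (-5)² = 25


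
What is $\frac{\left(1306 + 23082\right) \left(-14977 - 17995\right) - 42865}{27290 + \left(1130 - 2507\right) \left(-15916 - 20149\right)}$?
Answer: $- \frac{804164001}{49688795} \approx -16.184$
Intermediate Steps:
$\frac{\left(1306 + 23082\right) \left(-14977 - 17995\right) - 42865}{27290 + \left(1130 - 2507\right) \left(-15916 - 20149\right)} = \frac{24388 \left(-32972\right) - 42865}{27290 - -49661505} = \frac{-804121136 - 42865}{27290 + 49661505} = - \frac{804164001}{49688795}$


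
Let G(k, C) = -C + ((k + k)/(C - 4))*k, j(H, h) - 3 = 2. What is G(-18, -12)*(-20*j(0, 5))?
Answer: 2850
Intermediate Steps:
j(H, h) = 5 (j(H, h) = 3 + 2 = 5)
G(k, C) = -C + 2*k²/(-4 + C) (G(k, C) = -C + ((2*k)/(-4 + C))*k = -C + (2*k/(-4 + C))*k = -C + 2*k²/(-4 + C))
G(-18, -12)*(-20*j(0, 5)) = ((-1*(-12)² + 2*(-18)² + 4*(-12))/(-4 - 12))*(-20*5) = ((-1*144 + 2*324 - 48)/(-16))*(-100) = -(-144 + 648 - 48)/16*(-100) = -1/16*456*(-100) = -57/2*(-100) = 2850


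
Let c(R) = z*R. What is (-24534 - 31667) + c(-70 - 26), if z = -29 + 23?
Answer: -55625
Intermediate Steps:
z = -6
c(R) = -6*R
(-24534 - 31667) + c(-70 - 26) = (-24534 - 31667) - 6*(-70 - 26) = -56201 - 6*(-96) = -56201 + 576 = -55625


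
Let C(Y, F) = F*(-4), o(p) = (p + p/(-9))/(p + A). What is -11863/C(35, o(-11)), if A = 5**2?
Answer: -747369/176 ≈ -4246.4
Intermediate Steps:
A = 25
o(p) = 8*p/(9*(25 + p)) (o(p) = (p + p/(-9))/(p + 25) = (p + p*(-1/9))/(25 + p) = (p - p/9)/(25 + p) = (8*p/9)/(25 + p) = 8*p/(9*(25 + p)))
C(Y, F) = -4*F
-11863/C(35, o(-11)) = -11863/((-32*(-11)/(9*(25 - 11)))) = -11863/((-32*(-11)/(9*14))) = -11863/((-4*(-44/63))) = -11863/176/63 = -11863*63/176 = -747369/176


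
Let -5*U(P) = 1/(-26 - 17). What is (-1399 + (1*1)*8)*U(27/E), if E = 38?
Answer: -1391/215 ≈ -6.4698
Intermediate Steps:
U(P) = 1/215 (U(P) = -1/(5*(-26 - 17)) = -1/5/(-43) = -1/5*(-1/43) = 1/215)
(-1399 + (1*1)*8)*U(27/E) = (-1399 + (1*1)*8)*(1/215) = (-1399 + 1*8)*(1/215) = (-1399 + 8)*(1/215) = -1391*1/215 = -1391/215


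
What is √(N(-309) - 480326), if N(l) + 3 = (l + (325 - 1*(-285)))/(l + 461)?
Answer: I*√2774368866/76 ≈ 693.06*I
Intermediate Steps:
N(l) = -3 + (610 + l)/(461 + l) (N(l) = -3 + (l + (325 - 1*(-285)))/(l + 461) = -3 + (l + (325 + 285))/(461 + l) = -3 + (l + 610)/(461 + l) = -3 + (610 + l)/(461 + l))
√(N(-309) - 480326) = √((-773 - 2*(-309))/(461 - 309) - 480326) = √((-773 + 618)/152 - 480326) = √((1/152)*(-155) - 480326) = √(-155/152 - 480326) = √(-73009707/152) = I*√2774368866/76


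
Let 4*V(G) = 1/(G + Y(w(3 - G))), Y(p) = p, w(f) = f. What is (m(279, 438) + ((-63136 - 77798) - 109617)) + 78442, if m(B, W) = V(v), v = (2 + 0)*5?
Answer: -2065307/12 ≈ -1.7211e+5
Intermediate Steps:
v = 10 (v = 2*5 = 10)
V(G) = 1/12 (V(G) = 1/(4*(G + (3 - G))) = (¼)/3 = (¼)*(⅓) = 1/12)
m(B, W) = 1/12
(m(279, 438) + ((-63136 - 77798) - 109617)) + 78442 = (1/12 + ((-63136 - 77798) - 109617)) + 78442 = (1/12 + (-140934 - 109617)) + 78442 = (1/12 - 250551) + 78442 = -3006611/12 + 78442 = -2065307/12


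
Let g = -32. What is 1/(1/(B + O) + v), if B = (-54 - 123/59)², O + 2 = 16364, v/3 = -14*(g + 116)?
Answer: -67905603/239570963903 ≈ -0.00028345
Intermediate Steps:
v = -3528 (v = 3*(-14*(-32 + 116)) = 3*(-14*84) = 3*(-1176) = -3528)
O = 16362 (O = -2 + 16364 = 16362)
B = 10949481/3481 (B = (-54 - 123*1/59)² = (-54 - 123/59)² = (-3309/59)² = 10949481/3481 ≈ 3145.5)
1/(1/(B + O) + v) = 1/(1/(10949481/3481 + 16362) - 3528) = 1/(1/(67905603/3481) - 3528) = 1/(3481/67905603 - 3528) = 1/(-239570963903/67905603) = -67905603/239570963903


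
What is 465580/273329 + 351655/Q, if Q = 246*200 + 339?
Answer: 17025982445/1934349333 ≈ 8.8019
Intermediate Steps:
Q = 49539 (Q = 49200 + 339 = 49539)
465580/273329 + 351655/Q = 465580/273329 + 351655/49539 = 17025982445/1934349333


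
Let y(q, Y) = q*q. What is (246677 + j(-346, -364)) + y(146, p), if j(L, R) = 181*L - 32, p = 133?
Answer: 205335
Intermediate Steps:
j(L, R) = -32 + 181*L
y(q, Y) = q²
(246677 + j(-346, -364)) + y(146, p) = (246677 + (-32 + 181*(-346))) + 146² = (246677 + (-32 - 62626)) + 21316 = (246677 - 62658) + 21316 = 184019 + 21316 = 205335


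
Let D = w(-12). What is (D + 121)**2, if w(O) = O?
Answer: 11881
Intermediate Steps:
D = -12
(D + 121)**2 = (-12 + 121)**2 = 109**2 = 11881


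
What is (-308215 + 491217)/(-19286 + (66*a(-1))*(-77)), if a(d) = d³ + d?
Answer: -91501/4561 ≈ -20.062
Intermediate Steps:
a(d) = d + d³
(-308215 + 491217)/(-19286 + (66*a(-1))*(-77)) = (-308215 + 491217)/(-19286 + (66*(-1 + (-1)³))*(-77)) = 183002/(-19286 + (66*(-1 - 1))*(-77)) = 183002/(-19286 + (66*(-2))*(-77)) = 183002/(-19286 - 132*(-77)) = 183002/(-19286 + 10164) = 183002/(-9122) = 183002*(-1/9122) = -91501/4561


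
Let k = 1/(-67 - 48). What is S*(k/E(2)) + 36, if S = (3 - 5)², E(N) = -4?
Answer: 4141/115 ≈ 36.009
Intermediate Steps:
k = -1/115 (k = 1/(-115) = -1/115 ≈ -0.0086956)
S = 4 (S = (-2)² = 4)
S*(k/E(2)) + 36 = 4*(-1/115/(-4)) + 36 = 4*(-1/115*(-¼)) + 36 = 4*(1/460) + 36 = 1/115 + 36 = 4141/115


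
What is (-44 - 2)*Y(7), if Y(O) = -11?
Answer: 506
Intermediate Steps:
(-44 - 2)*Y(7) = (-44 - 2)*(-11) = -46*(-11) = 506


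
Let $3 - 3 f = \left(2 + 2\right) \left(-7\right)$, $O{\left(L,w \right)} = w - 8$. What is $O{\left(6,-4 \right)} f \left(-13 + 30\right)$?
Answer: $-2108$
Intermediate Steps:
$O{\left(L,w \right)} = -8 + w$ ($O{\left(L,w \right)} = w - 8 = -8 + w$)
$f = \frac{31}{3}$ ($f = 1 - \frac{\left(2 + 2\right) \left(-7\right)}{3} = 1 - \frac{4 \left(-7\right)}{3} = 1 - - \frac{28}{3} = 1 + \frac{28}{3} = \frac{31}{3} \approx 10.333$)
$O{\left(6,-4 \right)} f \left(-13 + 30\right) = \left(-8 - 4\right) \frac{31}{3} \left(-13 + 30\right) = \left(-12\right) \frac{31}{3} \cdot 17 = \left(-124\right) 17 = -2108$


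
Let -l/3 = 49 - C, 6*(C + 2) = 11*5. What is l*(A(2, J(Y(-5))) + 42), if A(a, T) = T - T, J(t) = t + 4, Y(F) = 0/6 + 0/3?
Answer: -5271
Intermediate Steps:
C = 43/6 (C = -2 + (11*5)/6 = -2 + (⅙)*55 = -2 + 55/6 = 43/6 ≈ 7.1667)
Y(F) = 0 (Y(F) = 0*(⅙) + 0*(⅓) = 0 + 0 = 0)
J(t) = 4 + t
A(a, T) = 0
l = -251/2 (l = -3*(49 - 1*43/6) = -3*(49 - 43/6) = -3*251/6 = -251/2 ≈ -125.50)
l*(A(2, J(Y(-5))) + 42) = -251*(0 + 42)/2 = -251/2*42 = -5271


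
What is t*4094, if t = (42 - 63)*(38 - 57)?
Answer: 1633506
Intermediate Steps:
t = 399 (t = -21*(-19) = 399)
t*4094 = 399*4094 = 1633506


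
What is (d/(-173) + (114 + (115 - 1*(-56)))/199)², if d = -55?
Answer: 3630062500/1185218329 ≈ 3.0628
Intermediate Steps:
(d/(-173) + (114 + (115 - 1*(-56)))/199)² = (-55/(-173) + (114 + (115 - 1*(-56)))/199)² = (-55*(-1/173) + (114 + (115 + 56))*(1/199))² = (55/173 + (114 + 171)*(1/199))² = (55/173 + 285*(1/199))² = (55/173 + 285/199)² = (60250/34427)² = 3630062500/1185218329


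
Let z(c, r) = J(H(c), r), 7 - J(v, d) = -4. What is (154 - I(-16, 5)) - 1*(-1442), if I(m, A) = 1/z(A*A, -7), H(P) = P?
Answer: 17555/11 ≈ 1595.9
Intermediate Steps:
J(v, d) = 11 (J(v, d) = 7 - 1*(-4) = 7 + 4 = 11)
z(c, r) = 11
I(m, A) = 1/11
(154 - I(-16, 5)) - 1*(-1442) = (154 - 1*1/11) - 1*(-1442) = (154 - 1/11) + 1442 = 1693/11 + 1442 = 17555/11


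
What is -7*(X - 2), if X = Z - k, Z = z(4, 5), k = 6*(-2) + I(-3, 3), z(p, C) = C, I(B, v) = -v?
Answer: -126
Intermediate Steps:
k = -15 (k = 6*(-2) - 1*3 = -12 - 3 = -15)
Z = 5
X = 20 (X = 5 - 1*(-15) = 5 + 15 = 20)
-7*(X - 2) = -7*(20 - 2) = -7*18 = -126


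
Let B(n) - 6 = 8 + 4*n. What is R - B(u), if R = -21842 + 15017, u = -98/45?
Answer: -307363/45 ≈ -6830.3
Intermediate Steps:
u = -98/45 (u = -98*1/45 = -98/45 ≈ -2.1778)
B(n) = 14 + 4*n (B(n) = 6 + (8 + 4*n) = 14 + 4*n)
R = -6825
R - B(u) = -6825 - (14 + 4*(-98/45)) = -6825 - (14 - 392/45) = -6825 - 1*238/45 = -6825 - 238/45 = -307363/45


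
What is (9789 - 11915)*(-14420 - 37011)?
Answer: 109342306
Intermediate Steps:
(9789 - 11915)*(-14420 - 37011) = -2126*(-51431) = 109342306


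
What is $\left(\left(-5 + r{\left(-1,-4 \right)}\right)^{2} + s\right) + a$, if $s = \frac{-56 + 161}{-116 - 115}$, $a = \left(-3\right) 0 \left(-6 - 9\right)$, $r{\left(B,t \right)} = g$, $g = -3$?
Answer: $\frac{699}{11} \approx 63.545$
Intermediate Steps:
$r{\left(B,t \right)} = -3$
$a = 0$ ($a = 0 \left(-15\right) = 0$)
$s = - \frac{5}{11}$ ($s = \frac{105}{-231} = 105 \left(- \frac{1}{231}\right) = - \frac{5}{11} \approx -0.45455$)
$\left(\left(-5 + r{\left(-1,-4 \right)}\right)^{2} + s\right) + a = \left(\left(-5 - 3\right)^{2} - \frac{5}{11}\right) + 0 = \left(\left(-8\right)^{2} - \frac{5}{11}\right) + 0 = \left(64 - \frac{5}{11}\right) + 0 = \frac{699}{11} + 0 = \frac{699}{11}$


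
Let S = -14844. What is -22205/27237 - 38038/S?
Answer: 117738331/67384338 ≈ 1.7473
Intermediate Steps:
-22205/27237 - 38038/S = -22205/27237 - 38038/(-14844) = -22205*1/27237 - 38038*(-1/14844) = -22205/27237 + 19019/7422 = 117738331/67384338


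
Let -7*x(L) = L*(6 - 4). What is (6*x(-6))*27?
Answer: 1944/7 ≈ 277.71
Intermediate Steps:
x(L) = -2*L/7 (x(L) = -L*(6 - 4)/7 = -L*2/7 = -2*L/7)
(6*x(-6))*27 = (6*(-2/7*(-6)))*27 = (6*(12/7))*27 = (72/7)*27 = 1944/7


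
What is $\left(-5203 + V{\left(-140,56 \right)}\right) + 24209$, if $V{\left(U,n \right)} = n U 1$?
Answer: $11166$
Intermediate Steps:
$V{\left(U,n \right)} = U n$ ($V{\left(U,n \right)} = U n 1 = U n$)
$\left(-5203 + V{\left(-140,56 \right)}\right) + 24209 = \left(-5203 - 7840\right) + 24209 = -13043 + 24209 = 11166$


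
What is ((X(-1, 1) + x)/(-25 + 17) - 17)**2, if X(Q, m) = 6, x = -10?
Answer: 1089/4 ≈ 272.25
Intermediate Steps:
((X(-1, 1) + x)/(-25 + 17) - 17)**2 = ((6 - 10)/(-25 + 17) - 17)**2 = (-4/(-8) - 17)**2 = (-4*(-1/8) - 17)**2 = (1/2 - 17)**2 = (-33/2)**2 = 1089/4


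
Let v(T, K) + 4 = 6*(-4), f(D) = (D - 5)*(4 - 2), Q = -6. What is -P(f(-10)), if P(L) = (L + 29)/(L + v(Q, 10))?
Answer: -1/58 ≈ -0.017241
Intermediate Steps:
f(D) = -10 + 2*D (f(D) = (-5 + D)*2 = -10 + 2*D)
v(T, K) = -28 (v(T, K) = -4 + 6*(-4) = -4 - 24 = -28)
P(L) = (29 + L)/(-28 + L) (P(L) = (L + 29)/(L - 28) = (29 + L)/(-28 + L))
-P(f(-10)) = -(29 + (-10 + 2*(-10)))/(-28 + (-10 + 2*(-10))) = -(29 + (-10 - 20))/(-28 + (-10 - 20)) = -(29 - 30)/(-28 - 30) = -(-1)/(-58) = -(-1)*(-1)/58 = -1*1/58 = -1/58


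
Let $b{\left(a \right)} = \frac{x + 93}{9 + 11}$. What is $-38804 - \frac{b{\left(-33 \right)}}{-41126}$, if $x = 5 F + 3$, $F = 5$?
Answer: $- \frac{31917065959}{822520} \approx -38804.0$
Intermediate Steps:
$x = 28$ ($x = 5 \cdot 5 + 3 = 25 + 3 = 28$)
$b{\left(a \right)} = \frac{121}{20}$ ($b{\left(a \right)} = \frac{28 + 93}{9 + 11} = \frac{121}{20}$)
$-38804 - \frac{b{\left(-33 \right)}}{-41126} = -38804 - \frac{121}{20 \left(-41126\right)} = -38804 - \frac{121}{20} \left(- \frac{1}{41126}\right) = -38804 - - \frac{121}{822520} = -38804 + \frac{121}{822520} = - \frac{31917065959}{822520}$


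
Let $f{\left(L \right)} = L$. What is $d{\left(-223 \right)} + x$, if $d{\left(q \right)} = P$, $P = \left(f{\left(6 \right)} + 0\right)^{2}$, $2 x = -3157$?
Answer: $- \frac{3085}{2} \approx -1542.5$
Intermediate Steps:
$x = - \frac{3157}{2}$ ($x = \frac{1}{2} \left(-3157\right) = - \frac{3157}{2} \approx -1578.5$)
$P = 36$ ($P = \left(6 + 0\right)^{2} = 6^{2} = 36$)
$d{\left(q \right)} = 36$
$d{\left(-223 \right)} + x = 36 - \frac{3157}{2} = - \frac{3085}{2}$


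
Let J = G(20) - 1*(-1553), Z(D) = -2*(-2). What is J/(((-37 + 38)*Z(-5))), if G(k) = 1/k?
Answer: 31061/80 ≈ 388.26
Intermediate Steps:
Z(D) = 4
J = 31061/20 (J = 1/20 - 1*(-1553) = 1/20 + 1553 = 31061/20 ≈ 1553.1)
J/(((-37 + 38)*Z(-5))) = 31061/(20*(((-37 + 38)*4))) = 31061/(20*((1*4))) = (31061/20)/4 = (31061/20)*(¼) = 31061/80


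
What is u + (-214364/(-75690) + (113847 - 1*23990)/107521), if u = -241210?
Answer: -981500463862463/4069132245 ≈ -2.4121e+5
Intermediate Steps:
u + (-214364/(-75690) + (113847 - 1*23990)/107521) = -241210 + (-214364/(-75690) + (113847 - 1*23990)/107521) = -241210 + (-214364*(-1/75690) + (113847 - 23990)*(1/107521)) = -241210 + (107182/37845 + 89857*(1/107521)) = -241210 + (107182/37845 + 89857/107521) = -241210 + 14924953987/4069132245 = -981500463862463/4069132245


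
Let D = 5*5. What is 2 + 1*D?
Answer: 27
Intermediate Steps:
D = 25
2 + 1*D = 2 + 1*25 = 2 + 25 = 27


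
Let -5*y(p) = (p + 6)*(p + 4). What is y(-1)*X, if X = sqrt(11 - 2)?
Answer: -9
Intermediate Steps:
X = 3 (X = sqrt(9) = 3)
y(p) = -(4 + p)*(6 + p)/5 (y(p) = -(p + 6)*(p + 4)/5 = -(6 + p)*(4 + p)/5 = -(4 + p)*(6 + p)/5)
y(-1)*X = (-24/5 - 2*(-1) - 1/5*(-1)**2)*3 = (-24/5 + 2 - 1/5*1)*3 = (-24/5 + 2 - 1/5)*3 = -3*3 = -9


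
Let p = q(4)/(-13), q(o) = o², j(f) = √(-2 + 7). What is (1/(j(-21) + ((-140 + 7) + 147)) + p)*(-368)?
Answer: 1057632/2483 + 368*√5/191 ≈ 430.26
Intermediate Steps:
j(f) = √5
p = -16/13 (p = 4²/(-13) = 16*(-1/13) = -16/13 ≈ -1.2308)
(1/(j(-21) + ((-140 + 7) + 147)) + p)*(-368) = (1/(√5 + ((-140 + 7) + 147)) - 16/13)*(-368) = (1/(√5 + (-133 + 147)) - 16/13)*(-368) = (1/(√5 + 14) - 16/13)*(-368) = (1/(14 + √5) - 16/13)*(-368) = (-16/13 + 1/(14 + √5))*(-368) = 5888/13 - 368/(14 + √5)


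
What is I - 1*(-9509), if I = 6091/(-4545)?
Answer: 43212314/4545 ≈ 9507.7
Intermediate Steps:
I = -6091/4545 (I = 6091*(-1/4545) = -6091/4545 ≈ -1.3402)
I - 1*(-9509) = -6091/4545 - 1*(-9509) = -6091/4545 + 9509 = 43212314/4545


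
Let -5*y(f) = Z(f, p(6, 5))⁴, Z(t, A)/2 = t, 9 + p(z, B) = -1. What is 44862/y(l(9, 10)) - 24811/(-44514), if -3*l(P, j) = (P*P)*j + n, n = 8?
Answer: 44434008985563109/79720465780861056 ≈ 0.55737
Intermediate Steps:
p(z, B) = -10 (p(z, B) = -9 - 1 = -10)
Z(t, A) = 2*t
l(P, j) = -8/3 - j*P²/3 (l(P, j) = -((P*P)*j + 8)/3 = -(P²*j + 8)/3 = -(j*P² + 8)/3 = -(8 + j*P²)/3 = -8/3 - j*P²/3)
y(f) = -16*f⁴/5
44862/y(l(9, 10)) - 24811/(-44514) = 44862/((-16*(-8/3 - ⅓*10*9²)⁴/5)) - 24811/(-44514) = 44862/((-16*(-8/3 - ⅓*10*81)⁴/5)) - 24811*(-1/44514) = 44862/((-16*(-8/3 - 270)⁴/5)) + 24811/44514 = 44862/((-16*(-818/3)⁴/5)) + 24811/44514 = 44862/((-16/5*447726927376/81)) + 24811/44514 = 44862/(-7163630838016/405) + 24811/44514 = 44862*(-405/7163630838016) + 24811/44514 = -9084555/3581815419008 + 24811/44514 = 44434008985563109/79720465780861056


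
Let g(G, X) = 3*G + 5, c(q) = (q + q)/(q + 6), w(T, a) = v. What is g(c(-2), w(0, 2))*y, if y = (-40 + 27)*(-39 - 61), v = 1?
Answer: 2600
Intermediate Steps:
w(T, a) = 1
c(q) = 2*q/(6 + q) (c(q) = (2*q)/(6 + q) = 2*q/(6 + q))
g(G, X) = 5 + 3*G
y = 1300 (y = -13*(-100) = 1300)
g(c(-2), w(0, 2))*y = (5 + 3*(2*(-2)/(6 - 2)))*1300 = (5 + 3*(2*(-2)/4))*1300 = (5 + 3*(2*(-2)*(¼)))*1300 = (5 + 3*(-1))*1300 = (5 - 3)*1300 = 2*1300 = 2600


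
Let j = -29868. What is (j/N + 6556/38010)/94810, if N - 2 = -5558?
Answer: 48821159/834263055150 ≈ 5.8520e-5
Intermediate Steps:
N = -5556 (N = 2 - 5558 = -5556)
(j/N + 6556/38010)/94810 = (-29868/(-5556) + 6556/38010)/94810 = (-29868*(-1/5556) + 6556*(1/38010))*(1/94810) = (2489/463 + 3278/19005)*(1/94810) = (48821159/8799315)*(1/94810) = 48821159/834263055150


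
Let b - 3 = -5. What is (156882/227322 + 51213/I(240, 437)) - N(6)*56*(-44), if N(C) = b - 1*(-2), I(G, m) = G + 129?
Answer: 72220562/517789 ≈ 139.48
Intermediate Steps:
b = -2 (b = 3 - 5 = -2)
I(G, m) = 129 + G
N(C) = 0 (N(C) = -2 - 1*(-2) = -2 + 2 = 0)
(156882/227322 + 51213/I(240, 437)) - N(6)*56*(-44) = (156882/227322 + 51213/(129 + 240)) - 0*56*(-44) = (156882*(1/227322) + 51213/369) - 0*(-44) = (26147/37887 + 51213*(1/369)) - 1*0 = (26147/37887 + 17071/123) + 0 = 72220562/517789 + 0 = 72220562/517789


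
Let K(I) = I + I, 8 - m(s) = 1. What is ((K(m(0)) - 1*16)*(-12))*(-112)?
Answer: -2688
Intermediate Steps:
m(s) = 7 (m(s) = 8 - 1*1 = 8 - 1 = 7)
K(I) = 2*I
((K(m(0)) - 1*16)*(-12))*(-112) = ((2*7 - 1*16)*(-12))*(-112) = ((14 - 16)*(-12))*(-112) = -2*(-12)*(-112) = 24*(-112) = -2688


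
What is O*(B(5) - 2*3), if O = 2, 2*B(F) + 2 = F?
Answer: -9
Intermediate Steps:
B(F) = -1 + F/2
O*(B(5) - 2*3) = 2*((-1 + (1/2)*5) - 2*3) = 2*((-1 + 5/2) - 6) = 2*(3/2 - 6) = 2*(-9/2) = -9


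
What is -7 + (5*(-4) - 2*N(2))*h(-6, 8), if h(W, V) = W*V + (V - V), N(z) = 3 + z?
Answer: 1433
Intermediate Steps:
h(W, V) = V*W (h(W, V) = V*W + 0 = V*W)
-7 + (5*(-4) - 2*N(2))*h(-6, 8) = -7 + (5*(-4) - 2*(3 + 2))*(8*(-6)) = -7 + (-20 - 2*5)*(-48) = -7 + (-20 - 10)*(-48) = -7 - 30*(-48) = -7 + 1440 = 1433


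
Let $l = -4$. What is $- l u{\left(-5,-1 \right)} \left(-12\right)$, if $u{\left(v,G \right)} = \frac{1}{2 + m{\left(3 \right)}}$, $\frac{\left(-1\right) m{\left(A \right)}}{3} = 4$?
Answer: $\frac{24}{5} \approx 4.8$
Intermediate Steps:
$m{\left(A \right)} = -12$ ($m{\left(A \right)} = \left(-3\right) 4 = -12$)
$u{\left(v,G \right)} = - \frac{1}{10}$ ($u{\left(v,G \right)} = \frac{1}{2 - 12} = \frac{1}{-10} = - \frac{1}{10}$)
$- l u{\left(-5,-1 \right)} \left(-12\right) = \left(-1\right) \left(-4\right) \left(\left(- \frac{1}{10}\right) \left(-12\right)\right) = 4 \cdot \frac{6}{5} = \frac{24}{5}$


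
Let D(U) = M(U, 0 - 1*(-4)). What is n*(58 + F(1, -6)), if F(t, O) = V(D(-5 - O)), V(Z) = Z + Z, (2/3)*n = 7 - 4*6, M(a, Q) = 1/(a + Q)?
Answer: -7446/5 ≈ -1489.2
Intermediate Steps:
M(a, Q) = 1/(Q + a)
n = -51/2 (n = 3*(7 - 4*6)/2 = 3*(7 - 24)/2 = (3/2)*(-17) = -51/2 ≈ -25.500)
D(U) = 1/(4 + U) (D(U) = 1/((0 - 1*(-4)) + U) = 1/((0 + 4) + U) = 1/(4 + U))
V(Z) = 2*Z
F(t, O) = 2/(-1 - O) (F(t, O) = 2/(4 + (-5 - O)) = 2/(-1 - O))
n*(58 + F(1, -6)) = -51*(58 - 2/(1 - 6))/2 = -51*(58 - 2/(-5))/2 = -51*(58 - 2*(-1/5))/2 = -51*(58 + 2/5)/2 = -51/2*292/5 = -7446/5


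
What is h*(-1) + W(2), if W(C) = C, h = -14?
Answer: 16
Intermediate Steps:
h*(-1) + W(2) = -14*(-1) + 2 = 14 + 2 = 16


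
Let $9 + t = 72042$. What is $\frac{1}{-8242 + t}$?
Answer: $\frac{1}{63791} \approx 1.5676 \cdot 10^{-5}$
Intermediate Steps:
$t = 72033$ ($t = -9 + 72042 = 72033$)
$\frac{1}{-8242 + t} = \frac{1}{-8242 + 72033} = \frac{1}{63791}$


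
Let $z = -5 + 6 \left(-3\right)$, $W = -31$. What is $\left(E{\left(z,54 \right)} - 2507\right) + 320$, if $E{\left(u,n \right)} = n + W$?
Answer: $-2164$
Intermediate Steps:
$z = -23$ ($z = -5 - 18 = -23$)
$E{\left(u,n \right)} = -31 + n$ ($E{\left(u,n \right)} = n - 31 = -31 + n$)
$\left(E{\left(z,54 \right)} - 2507\right) + 320 = \left(\left(-31 + 54\right) - 2507\right) + 320 = \left(23 - 2507\right) + 320 = -2484 + 320 = -2164$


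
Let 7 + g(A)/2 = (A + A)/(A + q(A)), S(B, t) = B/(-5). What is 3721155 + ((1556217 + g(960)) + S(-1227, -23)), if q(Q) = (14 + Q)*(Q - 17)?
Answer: 12131125572857/2298605 ≈ 5.2776e+6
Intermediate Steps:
S(B, t) = -B/5 (S(B, t) = B*(-⅕) = -B/5)
q(Q) = (-17 + Q)*(14 + Q) (q(Q) = (14 + Q)*(-17 + Q) = (-17 + Q)*(14 + Q))
g(A) = -14 + 4*A/(-238 + A² - 2*A) (g(A) = -14 + 2*((A + A)/(A + (-238 + A² - 3*A))) = -14 + 2*((2*A)/(-238 + A² - 2*A)) = -14 + 2*(2*A/(-238 + A² - 2*A)) = -14 + 4*A/(-238 + A² - 2*A))
3721155 + ((1556217 + g(960)) + S(-1227, -23)) = 3721155 + ((1556217 + 2*(-1666 - 16*960 + 7*960²)/(238 - 1*960² + 2*960)) - ⅕*(-1227)) = 3721155 + ((1556217 + 2*(-1666 - 15360 + 7*921600)/(238 - 1*921600 + 1920)) + 1227/5) = 3721155 + ((1556217 + 2*(-1666 - 15360 + 6451200)/(238 - 921600 + 1920)) + 1227/5) = 3721155 + ((1556217 + 2*6434174/(-919442)) + 1227/5) = 3721155 + ((1556217 + 2*(-1/919442)*6434174) + 1227/5) = 3721155 + ((1556217 - 6434174/459721) + 1227/5) = 3721155 + (715419201283/459721 + 1227/5) = 3721155 + 3577660084082/2298605 = 12131125572857/2298605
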